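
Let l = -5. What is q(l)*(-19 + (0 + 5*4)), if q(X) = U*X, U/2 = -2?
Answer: 20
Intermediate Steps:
U = -4 (U = 2*(-2) = -4)
q(X) = -4*X
q(l)*(-19 + (0 + 5*4)) = (-4*(-5))*(-19 + (0 + 5*4)) = 20*(-19 + (0 + 20)) = 20*(-19 + 20) = 20*1 = 20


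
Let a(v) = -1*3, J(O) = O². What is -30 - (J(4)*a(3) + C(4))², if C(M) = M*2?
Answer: -1630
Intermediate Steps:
a(v) = -3
C(M) = 2*M
-30 - (J(4)*a(3) + C(4))² = -30 - (4²*(-3) + 2*4)² = -30 - (16*(-3) + 8)² = -30 - (-48 + 8)² = -30 - 1*(-40)² = -30 - 1*1600 = -30 - 1600 = -1630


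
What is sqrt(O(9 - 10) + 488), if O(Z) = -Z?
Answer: sqrt(489) ≈ 22.113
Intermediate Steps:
sqrt(O(9 - 10) + 488) = sqrt(-(9 - 10) + 488) = sqrt(-1*(-1) + 488) = sqrt(1 + 488) = sqrt(489)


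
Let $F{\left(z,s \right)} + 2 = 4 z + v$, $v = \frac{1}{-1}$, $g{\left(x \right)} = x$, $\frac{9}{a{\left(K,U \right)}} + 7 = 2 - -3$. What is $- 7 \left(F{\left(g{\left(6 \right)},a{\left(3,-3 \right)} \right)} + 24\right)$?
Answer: $-315$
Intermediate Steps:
$a{\left(K,U \right)} = - \frac{9}{2}$ ($a{\left(K,U \right)} = \frac{9}{-7 + \left(2 - -3\right)} = \frac{9}{-7 + \left(2 + 3\right)} = \frac{9}{-7 + 5} = \frac{9}{-2} = 9 \left(- \frac{1}{2}\right) = - \frac{9}{2}$)
$v = -1$
$F{\left(z,s \right)} = -3 + 4 z$ ($F{\left(z,s \right)} = -2 + \left(4 z - 1\right) = -2 + \left(-1 + 4 z\right) = -3 + 4 z$)
$- 7 \left(F{\left(g{\left(6 \right)},a{\left(3,-3 \right)} \right)} + 24\right) = - 7 \left(\left(-3 + 4 \cdot 6\right) + 24\right) = - 7 \left(\left(-3 + 24\right) + 24\right) = - 7 \left(21 + 24\right) = \left(-7\right) 45 = -315$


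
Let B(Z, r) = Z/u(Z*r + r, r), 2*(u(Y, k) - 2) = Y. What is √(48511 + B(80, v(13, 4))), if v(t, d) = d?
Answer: √81547811/41 ≈ 220.25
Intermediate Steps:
u(Y, k) = 2 + Y/2
B(Z, r) = Z/(2 + r/2 + Z*r/2) (B(Z, r) = Z/(2 + (Z*r + r)/2) = Z/(2 + (r + Z*r)/2) = Z/(2 + (r/2 + Z*r/2)) = Z/(2 + r/2 + Z*r/2))
√(48511 + B(80, v(13, 4))) = √(48511 + 2*80/(4 + 4*(1 + 80))) = √(48511 + 2*80/(4 + 4*81)) = √(48511 + 2*80/(4 + 324)) = √(48511 + 2*80/328) = √(48511 + 2*80*(1/328)) = √(48511 + 20/41) = √(1988971/41) = √81547811/41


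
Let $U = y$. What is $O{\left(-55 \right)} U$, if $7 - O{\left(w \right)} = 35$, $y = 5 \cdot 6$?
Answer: $-840$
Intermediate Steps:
$y = 30$
$O{\left(w \right)} = -28$ ($O{\left(w \right)} = 7 - 35 = -28$)
$U = 30$
$O{\left(-55 \right)} U = \left(-28\right) 30 = -840$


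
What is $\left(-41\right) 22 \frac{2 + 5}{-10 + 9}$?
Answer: $6314$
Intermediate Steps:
$\left(-41\right) 22 \frac{2 + 5}{-10 + 9} = - 902 \frac{7}{-1} = - 902 \cdot 7 \left(-1\right) = \left(-902\right) \left(-7\right) = 6314$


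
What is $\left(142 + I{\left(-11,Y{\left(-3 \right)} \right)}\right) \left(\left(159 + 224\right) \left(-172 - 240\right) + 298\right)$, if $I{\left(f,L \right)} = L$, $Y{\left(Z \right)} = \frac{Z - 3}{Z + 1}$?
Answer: $-22837210$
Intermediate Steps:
$Y{\left(Z \right)} = \frac{-3 + Z}{1 + Z}$
$\left(142 + I{\left(-11,Y{\left(-3 \right)} \right)}\right) \left(\left(159 + 224\right) \left(-172 - 240\right) + 298\right) = \left(142 + \frac{-3 - 3}{1 - 3}\right) \left(\left(159 + 224\right) \left(-172 - 240\right) + 298\right) = \left(142 + \frac{1}{-2} \left(-6\right)\right) \left(383 \left(-412\right) + 298\right) = \left(142 - -3\right) \left(-157796 + 298\right) = \left(142 + 3\right) \left(-157498\right) = 145 \left(-157498\right) = -22837210$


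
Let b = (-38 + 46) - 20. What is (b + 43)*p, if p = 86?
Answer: 2666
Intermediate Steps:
b = -12 (b = 8 - 20 = -12)
(b + 43)*p = (-12 + 43)*86 = 31*86 = 2666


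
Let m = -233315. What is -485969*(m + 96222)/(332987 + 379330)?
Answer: 66622948117/712317 ≈ 93530.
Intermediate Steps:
-485969*(m + 96222)/(332987 + 379330) = -485969*(-233315 + 96222)/(332987 + 379330) = -485969/(712317/(-137093)) = -485969/(712317*(-1/137093)) = -485969/(-712317/137093) = -485969*(-137093/712317) = 66622948117/712317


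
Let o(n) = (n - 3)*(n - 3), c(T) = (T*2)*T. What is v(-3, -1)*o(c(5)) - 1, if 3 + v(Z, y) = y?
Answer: -8837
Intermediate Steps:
v(Z, y) = -3 + y
c(T) = 2*T**2 (c(T) = (2*T)*T = 2*T**2)
o(n) = (-3 + n)**2 (o(n) = (-3 + n)*(-3 + n) = (-3 + n)**2)
v(-3, -1)*o(c(5)) - 1 = (-3 - 1)*(-3 + 2*5**2)**2 - 1 = -4*(-3 + 2*25)**2 - 1 = -4*(-3 + 50)**2 - 1 = -4*47**2 - 1 = -4*2209 - 1 = -8836 - 1 = -8837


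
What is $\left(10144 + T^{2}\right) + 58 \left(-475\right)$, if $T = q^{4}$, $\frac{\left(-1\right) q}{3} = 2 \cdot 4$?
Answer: $110075296770$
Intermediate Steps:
$q = -24$ ($q = - 3 \cdot 2 \cdot 4 = \left(-3\right) 8 = -24$)
$T = 331776$ ($T = \left(-24\right)^{4} = 331776$)
$\left(10144 + T^{2}\right) + 58 \left(-475\right) = \left(10144 + 331776^{2}\right) + 58 \left(-475\right) = \left(10144 + 110075314176\right) - 27550 = 110075324320 - 27550 = 110075296770$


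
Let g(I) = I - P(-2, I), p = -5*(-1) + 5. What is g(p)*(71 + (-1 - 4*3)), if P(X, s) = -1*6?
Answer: 928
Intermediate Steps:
P(X, s) = -6
p = 10 (p = 5 + 5 = 10)
g(I) = 6 + I (g(I) = I - 1*(-6) = I + 6 = 6 + I)
g(p)*(71 + (-1 - 4*3)) = (6 + 10)*(71 + (-1 - 4*3)) = 16*(71 + (-1 - 12)) = 16*(71 - 13) = 16*58 = 928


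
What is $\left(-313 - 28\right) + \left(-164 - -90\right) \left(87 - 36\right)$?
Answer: $-4115$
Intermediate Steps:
$\left(-313 - 28\right) + \left(-164 - -90\right) \left(87 - 36\right) = -341 + \left(-164 + 90\right) 51 = -341 - 3774 = -4115$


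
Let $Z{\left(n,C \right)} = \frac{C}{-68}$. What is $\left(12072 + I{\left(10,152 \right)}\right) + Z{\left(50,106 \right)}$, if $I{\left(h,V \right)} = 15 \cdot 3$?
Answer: $\frac{411925}{34} \approx 12115.0$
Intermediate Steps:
$I{\left(h,V \right)} = 45$
$Z{\left(n,C \right)} = - \frac{C}{68}$ ($Z{\left(n,C \right)} = C \left(- \frac{1}{68}\right) = - \frac{C}{68}$)
$\left(12072 + I{\left(10,152 \right)}\right) + Z{\left(50,106 \right)} = \left(12072 + 45\right) - \frac{53}{34} = 12117 - \frac{53}{34} = \frac{411925}{34}$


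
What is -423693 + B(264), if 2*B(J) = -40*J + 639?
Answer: -857307/2 ≈ -4.2865e+5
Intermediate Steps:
B(J) = 639/2 - 20*J (B(J) = (-40*J + 639)/2 = (639 - 40*J)/2 = 639/2 - 20*J)
-423693 + B(264) = -423693 + (639/2 - 20*264) = -423693 + (639/2 - 5280) = -423693 - 9921/2 = -857307/2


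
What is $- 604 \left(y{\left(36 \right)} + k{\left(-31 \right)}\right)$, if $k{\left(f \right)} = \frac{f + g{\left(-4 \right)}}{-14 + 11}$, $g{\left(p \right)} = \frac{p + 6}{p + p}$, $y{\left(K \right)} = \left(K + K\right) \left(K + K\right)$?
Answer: $- \frac{9412283}{3} \approx -3.1374 \cdot 10^{6}$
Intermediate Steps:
$y{\left(K \right)} = 4 K^{2}$ ($y{\left(K \right)} = 2 K 2 K = 4 K^{2}$)
$g{\left(p \right)} = \frac{6 + p}{2 p}$
$k{\left(f \right)} = \frac{1}{12} - \frac{f}{3}$ ($k{\left(f \right)} = \frac{f + \frac{6 - 4}{2 \left(-4\right)}}{-14 + 11} = \frac{f + \frac{1}{2} \left(- \frac{1}{4}\right) 2}{-3} = \left(f - \frac{1}{4}\right) \left(- \frac{1}{3}\right) = \left(- \frac{1}{4} + f\right) \left(- \frac{1}{3}\right) = \frac{1}{12} - \frac{f}{3}$)
$- 604 \left(y{\left(36 \right)} + k{\left(-31 \right)}\right) = - 604 \left(4 \cdot 36^{2} + \left(\frac{1}{12} - - \frac{31}{3}\right)\right) = - 604 \left(4 \cdot 1296 + \left(\frac{1}{12} + \frac{31}{3}\right)\right) = - 604 \left(5184 + \frac{125}{12}\right) = \left(-604\right) \frac{62333}{12} = - \frac{9412283}{3}$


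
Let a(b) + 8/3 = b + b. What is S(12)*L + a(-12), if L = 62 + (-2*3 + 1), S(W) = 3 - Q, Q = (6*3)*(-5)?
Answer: 15823/3 ≈ 5274.3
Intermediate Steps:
a(b) = -8/3 + 2*b (a(b) = -8/3 + (b + b) = -8/3 + 2*b)
Q = -90 (Q = 18*(-5) = -90)
S(W) = 93 (S(W) = 3 - 1*(-90) = 3 + 90 = 93)
L = 57 (L = 62 + (-6 + 1) = 62 - 5 = 57)
S(12)*L + a(-12) = 93*57 + (-8/3 + 2*(-12)) = 5301 + (-8/3 - 24) = 5301 - 80/3 = 15823/3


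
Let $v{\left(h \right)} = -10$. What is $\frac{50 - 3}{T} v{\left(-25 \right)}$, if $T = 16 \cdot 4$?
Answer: $- \frac{235}{32} \approx -7.3438$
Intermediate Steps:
$T = 64$
$\frac{50 - 3}{T} v{\left(-25 \right)} = \frac{50 - 3}{64} \left(-10\right) = 47 \cdot \frac{1}{64} \left(-10\right) = \frac{47}{64} \left(-10\right) = - \frac{235}{32}$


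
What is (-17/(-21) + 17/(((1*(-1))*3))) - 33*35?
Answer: -8119/7 ≈ -1159.9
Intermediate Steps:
(-17/(-21) + 17/(((1*(-1))*3))) - 33*35 = (-17*(-1/21) + 17/((-1*3))) - 1155 = (17/21 + 17/(-3)) - 1155 = (17/21 + 17*(-⅓)) - 1155 = (17/21 - 17/3) - 1155 = -34/7 - 1155 = -8119/7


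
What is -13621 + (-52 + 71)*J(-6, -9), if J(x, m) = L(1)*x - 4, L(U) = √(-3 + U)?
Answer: -13697 - 114*I*√2 ≈ -13697.0 - 161.22*I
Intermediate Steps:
J(x, m) = -4 + I*x*√2 (J(x, m) = √(-3 + 1)*x - 4 = √(-2)*x - 4 = (I*√2)*x - 4 = I*x*√2 - 4 = -4 + I*x*√2)
-13621 + (-52 + 71)*J(-6, -9) = -13621 + (-52 + 71)*(-4 + I*(-6)*√2) = -13621 + 19*(-4 - 6*I*√2) = -13621 + (-76 - 114*I*√2) = -13697 - 114*I*√2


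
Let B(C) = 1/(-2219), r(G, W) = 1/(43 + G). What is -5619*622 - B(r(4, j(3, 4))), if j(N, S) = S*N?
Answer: -7755444941/2219 ≈ -3.4950e+6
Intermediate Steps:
j(N, S) = N*S
B(C) = -1/2219
-5619*622 - B(r(4, j(3, 4))) = -5619*622 - 1*(-1/2219) = -3495018 + 1/2219 = -7755444941/2219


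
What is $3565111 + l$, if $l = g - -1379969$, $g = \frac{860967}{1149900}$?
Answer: $\frac{1895449450989}{383300} \approx 4.9451 \cdot 10^{6}$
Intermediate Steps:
$g = \frac{286989}{383300}$ ($g = 860967 \cdot \frac{1}{1149900} = \frac{286989}{383300} \approx 0.74873$)
$l = \frac{528942404689}{383300}$ ($l = \frac{286989}{383300} - -1379969 = \frac{286989}{383300} + 1379969 = \frac{528942404689}{383300} \approx 1.38 \cdot 10^{6}$)
$3565111 + l = 3565111 + \frac{528942404689}{383300} = \frac{1895449450989}{383300}$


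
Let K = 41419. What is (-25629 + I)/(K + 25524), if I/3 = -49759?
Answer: -174906/66943 ≈ -2.6128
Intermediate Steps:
I = -149277 (I = 3*(-49759) = -149277)
(-25629 + I)/(K + 25524) = (-25629 - 149277)/(41419 + 25524) = -174906/66943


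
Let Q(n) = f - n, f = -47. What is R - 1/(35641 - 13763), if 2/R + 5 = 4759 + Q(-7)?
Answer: 19521/51566446 ≈ 0.00037856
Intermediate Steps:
Q(n) = -47 - n
R = 1/2357 (R = 2/(-5 + (4759 + (-47 - 1*(-7)))) = 2/(-5 + (4759 + (-47 + 7))) = 2/(-5 + (4759 - 40)) = 2/(-5 + 4719) = 2/4714 = 2*(1/4714) = 1/2357 ≈ 0.00042427)
R - 1/(35641 - 13763) = 1/2357 - 1/(35641 - 13763) = 1/2357 - 1/21878 = 19521/51566446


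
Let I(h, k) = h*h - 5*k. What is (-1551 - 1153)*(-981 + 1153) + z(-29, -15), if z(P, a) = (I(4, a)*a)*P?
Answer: -425503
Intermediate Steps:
I(h, k) = h**2 - 5*k
z(P, a) = P*a*(16 - 5*a) (z(P, a) = ((4**2 - 5*a)*a)*P = ((16 - 5*a)*a)*P = (a*(16 - 5*a))*P = P*a*(16 - 5*a))
(-1551 - 1153)*(-981 + 1153) + z(-29, -15) = (-1551 - 1153)*(-981 + 1153) - 29*(-15)*(16 - 5*(-15)) = -2704*172 - 29*(-15)*(16 + 75) = -465088 - 29*(-15)*91 = -465088 + 39585 = -425503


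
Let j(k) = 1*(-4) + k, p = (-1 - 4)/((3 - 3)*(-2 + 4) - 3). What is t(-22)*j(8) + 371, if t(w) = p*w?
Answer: 673/3 ≈ 224.33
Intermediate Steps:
p = 5/3 (p = -5/(0*2 - 3) = -5/(0 - 3) = -5/(-3) = -5*(-1/3) = 5/3 ≈ 1.6667)
j(k) = -4 + k
t(w) = 5*w/3
t(-22)*j(8) + 371 = ((5/3)*(-22))*(-4 + 8) + 371 = -110/3*4 + 371 = -440/3 + 371 = 673/3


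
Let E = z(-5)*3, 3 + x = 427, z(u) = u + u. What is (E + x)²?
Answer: 155236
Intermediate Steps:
z(u) = 2*u
x = 424 (x = -3 + 427 = 424)
E = -30 (E = (2*(-5))*3 = -10*3 = -30)
(E + x)² = (-30 + 424)² = 394² = 155236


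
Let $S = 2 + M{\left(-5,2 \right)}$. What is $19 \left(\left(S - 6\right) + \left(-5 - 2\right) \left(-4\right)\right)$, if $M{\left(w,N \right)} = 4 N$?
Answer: $608$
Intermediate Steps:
$S = 10$ ($S = 2 + 4 \cdot 2 = 2 + 8 = 10$)
$19 \left(\left(S - 6\right) + \left(-5 - 2\right) \left(-4\right)\right) = 19 \left(\left(10 - 6\right) + \left(-5 - 2\right) \left(-4\right)\right) = 19 \left(\left(10 - 6\right) - -28\right) = 19 \left(4 + 28\right) = 19 \cdot 32 = 608$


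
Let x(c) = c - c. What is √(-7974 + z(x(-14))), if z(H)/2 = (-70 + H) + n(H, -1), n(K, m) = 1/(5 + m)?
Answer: 3*I*√3606/2 ≈ 90.075*I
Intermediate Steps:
x(c) = 0
z(H) = -279/2 + 2*H (z(H) = 2*((-70 + H) + 1/(5 - 1)) = 2*((-70 + H) + 1/4) = 2*((-70 + H) + ¼) = 2*(-279/4 + H) = -279/2 + 2*H)
√(-7974 + z(x(-14))) = √(-7974 + (-279/2 + 2*0)) = √(-7974 + (-279/2 + 0)) = √(-7974 - 279/2) = √(-16227/2) = 3*I*√3606/2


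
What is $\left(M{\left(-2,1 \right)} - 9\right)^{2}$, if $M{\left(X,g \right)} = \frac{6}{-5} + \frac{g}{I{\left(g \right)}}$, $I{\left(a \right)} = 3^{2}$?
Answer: $\frac{206116}{2025} \approx 101.79$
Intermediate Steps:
$I{\left(a \right)} = 9$
$M{\left(X,g \right)} = - \frac{6}{5} + \frac{g}{9}$ ($M{\left(X,g \right)} = \frac{6}{-5} + \frac{g}{9} = 6 \left(- \frac{1}{5}\right) + g \frac{1}{9} = - \frac{6}{5} + \frac{g}{9}$)
$\left(M{\left(-2,1 \right)} - 9\right)^{2} = \left(\left(- \frac{6}{5} + \frac{1}{9} \cdot 1\right) - 9\right)^{2} = \left(\left(- \frac{6}{5} + \frac{1}{9}\right) - 9\right)^{2} = \left(- \frac{49}{45} - 9\right)^{2} = \left(- \frac{454}{45}\right)^{2} = \frac{206116}{2025}$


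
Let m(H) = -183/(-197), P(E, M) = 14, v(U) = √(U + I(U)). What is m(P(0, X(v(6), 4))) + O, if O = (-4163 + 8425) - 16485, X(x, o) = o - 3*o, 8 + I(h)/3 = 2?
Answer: -2407748/197 ≈ -12222.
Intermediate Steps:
I(h) = -18 (I(h) = -24 + 3*2 = -24 + 6 = -18)
v(U) = √(-18 + U) (v(U) = √(U - 18) = √(-18 + U))
X(x, o) = -2*o
O = -12223 (O = 4262 - 16485 = -12223)
m(H) = 183/197 (m(H) = -183*(-1/197) = 183/197)
m(P(0, X(v(6), 4))) + O = 183/197 - 12223 = -2407748/197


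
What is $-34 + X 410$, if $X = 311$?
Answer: $127476$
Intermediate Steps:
$-34 + X 410 = -34 + 311 \cdot 410 = -34 + 127510 = 127476$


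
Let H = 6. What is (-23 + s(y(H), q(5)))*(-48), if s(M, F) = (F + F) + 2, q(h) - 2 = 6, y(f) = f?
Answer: 240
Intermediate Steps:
q(h) = 8 (q(h) = 2 + 6 = 8)
s(M, F) = 2 + 2*F (s(M, F) = 2*F + 2 = 2 + 2*F)
(-23 + s(y(H), q(5)))*(-48) = (-23 + (2 + 2*8))*(-48) = (-23 + (2 + 16))*(-48) = (-23 + 18)*(-48) = -5*(-48) = 240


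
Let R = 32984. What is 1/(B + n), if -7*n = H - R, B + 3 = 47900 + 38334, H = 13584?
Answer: 7/623017 ≈ 1.1236e-5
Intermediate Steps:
B = 86231 (B = -3 + (47900 + 38334) = -3 + 86234 = 86231)
n = 19400/7 (n = -(13584 - 1*32984)/7 = -(13584 - 32984)/7 = -1/7*(-19400) = 19400/7 ≈ 2771.4)
1/(B + n) = 1/(86231 + 19400/7) = 1/(623017/7) = 7/623017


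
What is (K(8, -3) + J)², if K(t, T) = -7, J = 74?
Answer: 4489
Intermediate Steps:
(K(8, -3) + J)² = (-7 + 74)² = 67² = 4489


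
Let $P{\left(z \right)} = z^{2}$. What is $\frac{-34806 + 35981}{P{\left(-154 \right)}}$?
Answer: $\frac{1175}{23716} \approx 0.049545$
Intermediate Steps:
$\frac{-34806 + 35981}{P{\left(-154 \right)}} = \frac{-34806 + 35981}{\left(-154\right)^{2}} = \frac{1175}{23716}$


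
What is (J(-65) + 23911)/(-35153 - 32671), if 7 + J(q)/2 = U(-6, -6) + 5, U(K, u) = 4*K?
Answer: -2651/7536 ≈ -0.35178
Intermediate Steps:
J(q) = -52 (J(q) = -14 + 2*(4*(-6) + 5) = -14 + 2*(-24 + 5) = -14 + 2*(-19) = -14 - 38 = -52)
(J(-65) + 23911)/(-35153 - 32671) = (-52 + 23911)/(-35153 - 32671) = 23859/(-67824) = 23859*(-1/67824) = -2651/7536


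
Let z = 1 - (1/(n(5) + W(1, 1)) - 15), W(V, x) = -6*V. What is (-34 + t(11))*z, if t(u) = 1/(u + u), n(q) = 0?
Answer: -24153/44 ≈ -548.93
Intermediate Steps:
W(V, x) = -6*V
t(u) = 1/(2*u)
z = 97/6 (z = 1 - (1/(0 - 6*1) - 15) = 1 - (1/(0 - 6) - 15) = 1 - (1/(-6) - 15) = 1 - (-1/6 - 15) = 1 - 1*(-91/6) = 1 + 91/6 = 97/6 ≈ 16.167)
(-34 + t(11))*z = (-34 + (1/2)/11)*(97/6) = (-34 + (1/2)*(1/11))*(97/6) = (-34 + 1/22)*(97/6) = -747/22*97/6 = -24153/44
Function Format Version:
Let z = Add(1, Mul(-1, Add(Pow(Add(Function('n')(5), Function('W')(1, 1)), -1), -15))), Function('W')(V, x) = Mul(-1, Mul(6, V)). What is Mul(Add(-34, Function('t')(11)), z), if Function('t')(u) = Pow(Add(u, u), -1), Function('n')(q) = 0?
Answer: Rational(-24153, 44) ≈ -548.93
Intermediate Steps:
Function('W')(V, x) = Mul(-6, V)
Function('t')(u) = Mul(Rational(1, 2), Pow(u, -1)) (Function('t')(u) = Pow(Mul(2, u), -1) = Mul(Rational(1, 2), Pow(u, -1)))
z = Rational(97, 6) (z = Add(1, Mul(-1, Add(Pow(Add(0, Mul(-6, 1)), -1), -15))) = Add(1, Mul(-1, Add(Pow(Add(0, -6), -1), -15))) = Add(1, Mul(-1, Add(Pow(-6, -1), -15))) = Add(1, Mul(-1, Add(Rational(-1, 6), -15))) = Add(1, Mul(-1, Rational(-91, 6))) = Add(1, Rational(91, 6)) = Rational(97, 6) ≈ 16.167)
Mul(Add(-34, Function('t')(11)), z) = Mul(Add(-34, Mul(Rational(1, 2), Pow(11, -1))), Rational(97, 6)) = Mul(Add(-34, Mul(Rational(1, 2), Rational(1, 11))), Rational(97, 6)) = Mul(Add(-34, Rational(1, 22)), Rational(97, 6)) = Mul(Rational(-747, 22), Rational(97, 6)) = Rational(-24153, 44)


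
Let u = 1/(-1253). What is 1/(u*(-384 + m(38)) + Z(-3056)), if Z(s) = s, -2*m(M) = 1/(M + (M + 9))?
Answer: -213010/650893279 ≈ -0.00032726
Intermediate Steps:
m(M) = -1/(2*(9 + 2*M)) (m(M) = -1/(2*(M + (M + 9))) = -1/(2*(M + (9 + M))) = -1/(2*(9 + 2*M)))
u = -1/1253 ≈ -0.00079808
1/(u*(-384 + m(38)) + Z(-3056)) = 1/(-(-384 - 1/(18 + 4*38))/1253 - 3056) = 1/(-(-384 - 1/(18 + 152))/1253 - 3056) = 1/(-(-384 - 1/170)/1253 - 3056) = 1/(-1/1253*(-65281/170) - 3056) = 1/(65281/213010 - 3056) = 1/(-650893279/213010) = -213010/650893279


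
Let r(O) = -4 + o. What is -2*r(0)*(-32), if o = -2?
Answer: -384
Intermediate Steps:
r(O) = -6 (r(O) = -4 - 2 = -6)
-2*r(0)*(-32) = -2*(-6)*(-32) = 12*(-32) = -384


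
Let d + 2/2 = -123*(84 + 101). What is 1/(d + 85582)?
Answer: 1/62826 ≈ 1.5917e-5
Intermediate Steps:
d = -22756 (d = -1 - 123*(84 + 101) = -1 - 123*185 = -1 - 22755 = -22756)
1/(d + 85582) = 1/(-22756 + 85582) = 1/62826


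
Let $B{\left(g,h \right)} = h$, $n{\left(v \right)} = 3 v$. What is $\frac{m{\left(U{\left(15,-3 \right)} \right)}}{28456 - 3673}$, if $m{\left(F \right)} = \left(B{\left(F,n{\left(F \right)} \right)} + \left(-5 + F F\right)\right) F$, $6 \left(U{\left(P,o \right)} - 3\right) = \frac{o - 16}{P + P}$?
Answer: $\frac{203596901}{144534456000} \approx 0.0014086$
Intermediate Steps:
$U{\left(P,o \right)} = 3 + \frac{-16 + o}{12 P}$ ($U{\left(P,o \right)} = 3 + \frac{\left(o - 16\right) \frac{1}{P + P}}{6} = 3 + \frac{\left(-16 + o\right) \frac{1}{2 P}}{6} = 3 + \frac{\frac{1}{2} \frac{1}{P} \left(-16 + o\right)}{6} = 3 + \frac{-16 + o}{12 P}$)
$m{\left(F \right)} = F \left(-5 + F^{2} + 3 F\right)$ ($m{\left(F \right)} = \left(3 F + \left(-5 + F F\right)\right) F = \left(3 F + \left(-5 + F^{2}\right)\right) F = \left(-5 + F^{2} + 3 F\right) F = F \left(-5 + F^{2} + 3 F\right)$)
$\frac{m{\left(U{\left(15,-3 \right)} \right)}}{28456 - 3673} = \frac{\frac{-16 - 3 + 36 \cdot 15}{12 \cdot 15} \left(-5 + \left(\frac{-16 - 3 + 36 \cdot 15}{12 \cdot 15}\right)^{2} + 3 \frac{-16 - 3 + 36 \cdot 15}{12 \cdot 15}\right)}{28456 - 3673} = \frac{\frac{1}{12} \cdot \frac{1}{15} \left(-16 - 3 + 540\right) \left(-5 + \left(\frac{1}{12} \cdot \frac{1}{15} \left(-16 - 3 + 540\right)\right)^{2} + 3 \cdot \frac{1}{12} \cdot \frac{1}{15} \left(-16 - 3 + 540\right)\right)}{28456 - 3673} = \frac{\frac{1}{12} \cdot \frac{1}{15} \cdot 521 \left(-5 + \left(\frac{1}{12} \cdot \frac{1}{15} \cdot 521\right)^{2} + 3 \cdot \frac{1}{12} \cdot \frac{1}{15} \cdot 521\right)}{24783} = \frac{521 \left(-5 + \left(\frac{521}{180}\right)^{2} + 3 \cdot \frac{521}{180}\right)}{180} \cdot \frac{1}{24783} = \frac{521 \left(-5 + \frac{271441}{32400} + \frac{521}{60}\right)}{180} \cdot \frac{1}{24783} = \frac{521}{180} \cdot \frac{390781}{32400} \cdot \frac{1}{24783} = \frac{203596901}{5832000} \cdot \frac{1}{24783} = \frac{203596901}{144534456000}$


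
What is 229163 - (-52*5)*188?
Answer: 278043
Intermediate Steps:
229163 - (-52*5)*188 = 229163 - (-260)*188 = 229163 - 1*(-48880) = 229163 + 48880 = 278043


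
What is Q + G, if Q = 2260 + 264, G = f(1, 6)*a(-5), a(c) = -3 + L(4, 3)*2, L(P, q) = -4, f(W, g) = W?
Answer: 2513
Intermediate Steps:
a(c) = -11 (a(c) = -3 - 4*2 = -3 - 8 = -11)
G = -11 (G = 1*(-11) = -11)
Q = 2524
Q + G = 2524 - 11 = 2513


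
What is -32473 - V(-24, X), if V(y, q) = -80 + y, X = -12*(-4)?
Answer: -32369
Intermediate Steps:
X = 48
-32473 - V(-24, X) = -32473 - (-80 - 24) = -32473 - 1*(-104) = -32473 + 104 = -32369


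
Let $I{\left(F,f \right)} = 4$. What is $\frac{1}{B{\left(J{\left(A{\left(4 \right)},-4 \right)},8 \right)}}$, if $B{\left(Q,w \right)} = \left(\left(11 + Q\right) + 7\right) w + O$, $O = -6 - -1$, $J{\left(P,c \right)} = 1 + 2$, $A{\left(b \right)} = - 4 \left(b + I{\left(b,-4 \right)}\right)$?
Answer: $\frac{1}{163} \approx 0.006135$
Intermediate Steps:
$A{\left(b \right)} = -16 - 4 b$ ($A{\left(b \right)} = - 4 \left(b + 4\right) = - 4 \left(4 + b\right) = -16 - 4 b$)
$J{\left(P,c \right)} = 3$
$O = -5$ ($O = -6 + 1 = -5$)
$B{\left(Q,w \right)} = -5 + w \left(18 + Q\right)$ ($B{\left(Q,w \right)} = \left(\left(11 + Q\right) + 7\right) w - 5 = \left(18 + Q\right) w - 5 = w \left(18 + Q\right) - 5 = -5 + w \left(18 + Q\right)$)
$\frac{1}{B{\left(J{\left(A{\left(4 \right)},-4 \right)},8 \right)}} = \frac{1}{-5 + 18 \cdot 8 + 3 \cdot 8} = \frac{1}{-5 + 144 + 24} = \frac{1}{163}$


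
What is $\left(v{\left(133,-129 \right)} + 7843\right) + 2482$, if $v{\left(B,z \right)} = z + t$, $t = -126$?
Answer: $10070$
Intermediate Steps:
$v{\left(B,z \right)} = -126 + z$ ($v{\left(B,z \right)} = z - 126 = -126 + z$)
$\left(v{\left(133,-129 \right)} + 7843\right) + 2482 = \left(\left(-126 - 129\right) + 7843\right) + 2482 = \left(-255 + 7843\right) + 2482 = 7588 + 2482 = 10070$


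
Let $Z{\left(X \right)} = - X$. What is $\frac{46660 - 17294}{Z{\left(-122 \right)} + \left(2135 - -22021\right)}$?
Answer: $\frac{14683}{12139} \approx 1.2096$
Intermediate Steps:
$\frac{46660 - 17294}{Z{\left(-122 \right)} + \left(2135 - -22021\right)} = \frac{46660 - 17294}{\left(-1\right) \left(-122\right) + \left(2135 - -22021\right)} = \frac{29366}{122 + \left(2135 + 22021\right)} = \frac{29366}{122 + 24156} = \frac{29366}{24278} = 29366 \cdot \frac{1}{24278} = \frac{14683}{12139}$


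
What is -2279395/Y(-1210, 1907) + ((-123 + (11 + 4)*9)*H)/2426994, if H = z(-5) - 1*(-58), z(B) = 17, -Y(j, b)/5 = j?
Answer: -61467472707/163147930 ≈ -376.76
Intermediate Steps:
Y(j, b) = -5*j
H = 75 (H = 17 - 1*(-58) = 17 + 58 = 75)
-2279395/Y(-1210, 1907) + ((-123 + (11 + 4)*9)*H)/2426994 = -2279395/((-5*(-1210))) + ((-123 + (11 + 4)*9)*75)/2426994 = -2279395/6050 + ((-123 + 15*9)*75)*(1/2426994) = -2279395*1/6050 + ((-123 + 135)*75)*(1/2426994) = -455879/1210 + (12*75)*(1/2426994) = -455879/1210 + 900*(1/2426994) = -455879/1210 + 50/134833 = -61467472707/163147930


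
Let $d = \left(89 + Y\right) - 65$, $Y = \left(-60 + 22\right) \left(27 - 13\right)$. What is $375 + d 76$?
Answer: $-38233$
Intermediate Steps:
$Y = -532$ ($Y = \left(-38\right) 14 = -532$)
$d = -508$ ($d = \left(89 - 532\right) - 65 = -443 - 65 = -508$)
$375 + d 76 = 375 - 38608 = -38233$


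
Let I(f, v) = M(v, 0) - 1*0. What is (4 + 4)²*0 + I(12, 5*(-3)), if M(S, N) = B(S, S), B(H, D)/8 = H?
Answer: -120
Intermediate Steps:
B(H, D) = 8*H
M(S, N) = 8*S
I(f, v) = 8*v (I(f, v) = 8*v - 1*0 = 8*v + 0 = 8*v)
(4 + 4)²*0 + I(12, 5*(-3)) = (4 + 4)²*0 + 8*(5*(-3)) = 8²*0 + 8*(-15) = 64*0 - 120 = 0 - 120 = -120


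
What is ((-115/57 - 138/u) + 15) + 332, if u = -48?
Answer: 158623/456 ≈ 347.86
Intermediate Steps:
((-115/57 - 138/u) + 15) + 332 = ((-115/57 - 138/(-48)) + 15) + 332 = ((-115*1/57 - 138*(-1/48)) + 15) + 332 = ((-115/57 + 23/8) + 15) + 332 = (391/456 + 15) + 332 = 7231/456 + 332 = 158623/456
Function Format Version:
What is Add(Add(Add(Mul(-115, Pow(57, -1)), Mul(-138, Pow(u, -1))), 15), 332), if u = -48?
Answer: Rational(158623, 456) ≈ 347.86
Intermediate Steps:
Add(Add(Add(Mul(-115, Pow(57, -1)), Mul(-138, Pow(u, -1))), 15), 332) = Add(Add(Add(Mul(-115, Pow(57, -1)), Mul(-138, Pow(-48, -1))), 15), 332) = Add(Add(Add(Mul(-115, Rational(1, 57)), Mul(-138, Rational(-1, 48))), 15), 332) = Add(Add(Add(Rational(-115, 57), Rational(23, 8)), 15), 332) = Add(Add(Rational(391, 456), 15), 332) = Add(Rational(7231, 456), 332) = Rational(158623, 456)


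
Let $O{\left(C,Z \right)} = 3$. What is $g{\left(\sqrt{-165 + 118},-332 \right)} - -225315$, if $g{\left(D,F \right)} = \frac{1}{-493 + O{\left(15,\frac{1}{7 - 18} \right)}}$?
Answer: $\frac{110404349}{490} \approx 2.2532 \cdot 10^{5}$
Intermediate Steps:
$g{\left(D,F \right)} = - \frac{1}{490}$ ($g{\left(D,F \right)} = \frac{1}{-493 + 3} = \frac{1}{-490} = - \frac{1}{490}$)
$g{\left(\sqrt{-165 + 118},-332 \right)} - -225315 = - \frac{1}{490} - -225315 = - \frac{1}{490} + 225315 = \frac{110404349}{490}$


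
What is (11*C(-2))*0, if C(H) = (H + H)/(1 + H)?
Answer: 0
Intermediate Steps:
C(H) = 2*H/(1 + H) (C(H) = (2*H)/(1 + H) = 2*H/(1 + H))
(11*C(-2))*0 = (11*(2*(-2)/(1 - 2)))*0 = (11*(2*(-2)/(-1)))*0 = (11*(2*(-2)*(-1)))*0 = (11*4)*0 = 44*0 = 0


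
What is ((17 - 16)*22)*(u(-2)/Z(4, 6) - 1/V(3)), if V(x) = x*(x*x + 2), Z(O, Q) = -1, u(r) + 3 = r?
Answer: 328/3 ≈ 109.33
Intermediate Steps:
u(r) = -3 + r
V(x) = x*(2 + x²) (V(x) = x*(x² + 2) = x*(2 + x²))
((17 - 16)*22)*(u(-2)/Z(4, 6) - 1/V(3)) = ((17 - 16)*22)*((-3 - 2)/(-1) - 1/(3*(2 + 3²))) = (1*22)*(-5*(-1) - 1/(3*(2 + 9))) = 22*(5 - 1/(3*11)) = 22*(5 - 1/33) = 22*(164/33) = 328/3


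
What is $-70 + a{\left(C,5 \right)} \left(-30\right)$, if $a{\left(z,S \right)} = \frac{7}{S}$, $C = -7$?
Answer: $-112$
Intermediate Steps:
$-70 + a{\left(C,5 \right)} \left(-30\right) = -70 + \frac{7}{5} \left(-30\right) = -70 - 42 = -112$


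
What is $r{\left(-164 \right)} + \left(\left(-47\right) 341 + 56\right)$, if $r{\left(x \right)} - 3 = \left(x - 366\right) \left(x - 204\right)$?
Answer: $179072$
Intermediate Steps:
$r{\left(x \right)} = 3 + \left(-366 + x\right) \left(-204 + x\right)$ ($r{\left(x \right)} = 3 + \left(x - 366\right) \left(x - 204\right) = 3 + \left(-366 + x\right) \left(-204 + x\right)$)
$r{\left(-164 \right)} + \left(\left(-47\right) 341 + 56\right) = \left(74667 + \left(-164\right)^{2} - -93480\right) + \left(\left(-47\right) 341 + 56\right) = \left(74667 + 26896 + 93480\right) + \left(-16027 + 56\right) = 195043 - 15971 = 179072$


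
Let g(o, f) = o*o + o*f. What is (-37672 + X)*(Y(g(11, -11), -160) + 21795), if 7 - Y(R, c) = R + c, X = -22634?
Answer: -1324440372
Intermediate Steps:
g(o, f) = o² + f*o
Y(R, c) = 7 - R - c (Y(R, c) = 7 - (R + c) = 7 + (-R - c) = 7 - R - c)
(-37672 + X)*(Y(g(11, -11), -160) + 21795) = (-37672 - 22634)*((7 - 11*(-11 + 11) - 1*(-160)) + 21795) = -60306*((7 - 11*0 + 160) + 21795) = -60306*((7 - 1*0 + 160) + 21795) = -60306*((7 + 0 + 160) + 21795) = -60306*(167 + 21795) = -60306*21962 = -1324440372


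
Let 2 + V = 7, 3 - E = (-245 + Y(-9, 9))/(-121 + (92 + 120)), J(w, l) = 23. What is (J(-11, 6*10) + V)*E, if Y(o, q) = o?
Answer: 2108/13 ≈ 162.15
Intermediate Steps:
E = 527/91 (E = 3 - (-245 - 9)/(-121 + (92 + 120)) = 3 - (-254)/(-121 + 212) = 3 - (-254)/91 = 3 - 1*(-254/91) = 3 + 254/91 = 527/91 ≈ 5.7912)
V = 5 (V = -2 + 7 = 5)
(J(-11, 6*10) + V)*E = (23 + 5)*(527/91) = 28*(527/91) = 2108/13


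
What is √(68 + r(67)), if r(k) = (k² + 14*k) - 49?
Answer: √5446 ≈ 73.797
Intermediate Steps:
r(k) = -49 + k² + 14*k
√(68 + r(67)) = √(68 + (-49 + 67² + 14*67)) = √(68 + (-49 + 4489 + 938)) = √(68 + 5378) = √5446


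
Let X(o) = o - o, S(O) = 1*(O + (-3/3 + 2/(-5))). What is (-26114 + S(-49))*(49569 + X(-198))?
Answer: -6484715718/5 ≈ -1.2969e+9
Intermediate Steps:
S(O) = -7/5 + O (S(O) = 1*(O + (-3*⅓ + 2*(-⅕))) = 1*(O + (-1 - ⅖)) = 1*(O - 7/5) = 1*(-7/5 + O) = -7/5 + O)
X(o) = 0
(-26114 + S(-49))*(49569 + X(-198)) = (-26114 + (-7/5 - 49))*(49569 + 0) = (-26114 - 252/5)*49569 = -130822/5*49569 = -6484715718/5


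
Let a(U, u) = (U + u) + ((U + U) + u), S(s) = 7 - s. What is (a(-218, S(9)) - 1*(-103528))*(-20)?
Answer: -2057400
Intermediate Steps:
a(U, u) = 2*u + 3*U (a(U, u) = (U + u) + (2*U + u) = (U + u) + (u + 2*U) = 2*u + 3*U)
(a(-218, S(9)) - 1*(-103528))*(-20) = ((2*(7 - 1*9) + 3*(-218)) - 1*(-103528))*(-20) = ((2*(7 - 9) - 654) + 103528)*(-20) = ((2*(-2) - 654) + 103528)*(-20) = ((-4 - 654) + 103528)*(-20) = (-658 + 103528)*(-20) = 102870*(-20) = -2057400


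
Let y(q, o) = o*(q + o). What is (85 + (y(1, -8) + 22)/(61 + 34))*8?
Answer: 65224/95 ≈ 686.57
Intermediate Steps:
y(q, o) = o*(o + q)
(85 + (y(1, -8) + 22)/(61 + 34))*8 = (85 + (-8*(-8 + 1) + 22)/(61 + 34))*8 = (85 + (-8*(-7) + 22)/95)*8 = (85 + (56 + 22)*(1/95))*8 = (85 + 78*(1/95))*8 = (85 + 78/95)*8 = (8153/95)*8 = 65224/95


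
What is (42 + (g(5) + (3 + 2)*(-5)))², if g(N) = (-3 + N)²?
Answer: 441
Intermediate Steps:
(42 + (g(5) + (3 + 2)*(-5)))² = (42 + ((-3 + 5)² + (3 + 2)*(-5)))² = (42 + (2² + 5*(-5)))² = (42 + (4 - 25))² = (42 - 21)² = 21² = 441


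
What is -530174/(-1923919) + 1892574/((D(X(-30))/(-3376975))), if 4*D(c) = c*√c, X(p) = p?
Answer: 530174/1923919 - 28405222594*I*√30 ≈ 0.27557 - 1.5558e+11*I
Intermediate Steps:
D(c) = c^(3/2)/4 (D(c) = (c*√c)/4 = c^(3/2)/4)
-530174/(-1923919) + 1892574/((D(X(-30))/(-3376975))) = -530174/(-1923919) + 1892574/((((-30)^(3/2)/4)/(-3376975))) = -530174*(-1/1923919) + 1892574/((((-30*I*√30)/4)*(-1/3376975))) = 530174/1923919 + 1892574/((-15*I*√30/2*(-1/3376975))) = 530174/1923919 + 1892574/((3*I*√30/1350790)) = 530174/1923919 + 1892574*(-135079*I*√30/9) = 530174/1923919 - 28405222594*I*√30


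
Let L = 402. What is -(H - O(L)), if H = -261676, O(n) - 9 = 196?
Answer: 261881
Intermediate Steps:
O(n) = 205 (O(n) = 9 + 196 = 205)
-(H - O(L)) = -(-261676 - 1*205) = -(-261676 - 205) = -1*(-261881) = 261881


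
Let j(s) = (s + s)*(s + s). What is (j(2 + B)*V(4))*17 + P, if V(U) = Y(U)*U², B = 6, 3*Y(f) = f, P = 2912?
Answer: 287264/3 ≈ 95755.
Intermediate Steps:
Y(f) = f/3
V(U) = U³/3 (V(U) = (U/3)*U² = U³/3)
j(s) = 4*s² (j(s) = (2*s)*(2*s) = 4*s²)
(j(2 + B)*V(4))*17 + P = ((4*(2 + 6)²)*((⅓)*4³))*17 + 2912 = ((4*8²)*((⅓)*64))*17 + 2912 = ((4*64)*(64/3))*17 + 2912 = (256*(64/3))*17 + 2912 = (16384/3)*17 + 2912 = 278528/3 + 2912 = 287264/3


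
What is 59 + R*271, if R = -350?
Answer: -94791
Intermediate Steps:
59 + R*271 = 59 - 350*271 = 59 - 94850 = -94791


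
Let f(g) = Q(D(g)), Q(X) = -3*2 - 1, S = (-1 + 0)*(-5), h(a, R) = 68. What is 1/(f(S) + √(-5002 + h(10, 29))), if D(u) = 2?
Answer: -7/4983 - I*√4934/4983 ≈ -0.0014048 - 0.014096*I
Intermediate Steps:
S = 5 (S = -1*(-5) = 5)
Q(X) = -7 (Q(X) = -6 - 1 = -7)
f(g) = -7
1/(f(S) + √(-5002 + h(10, 29))) = 1/(-7 + √(-5002 + 68)) = 1/(-7 + √(-4934)) = 1/(-7 + I*√4934)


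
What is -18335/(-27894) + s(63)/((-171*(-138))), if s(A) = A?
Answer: 1340823/2031613 ≈ 0.65998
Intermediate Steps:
-18335/(-27894) + s(63)/((-171*(-138))) = -18335/(-27894) + 63/((-171*(-138))) = -18335*(-1/27894) + 63/23598 = 18335/27894 + 63*(1/23598) = 18335/27894 + 7/2622 = 1340823/2031613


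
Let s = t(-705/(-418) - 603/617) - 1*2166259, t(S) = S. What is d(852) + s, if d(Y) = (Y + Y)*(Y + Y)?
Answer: 190168977373/257906 ≈ 7.3736e+5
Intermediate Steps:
d(Y) = 4*Y² (d(Y) = (2*Y)*(2*Y) = 4*Y²)
s = -558691010723/257906 (s = (-705/(-418) - 603/617) - 1*2166259 = (-705*(-1/418) - 603*1/617) - 2166259 = (705/418 - 603/617) - 2166259 = 182931/257906 - 2166259 = -558691010723/257906 ≈ -2.1663e+6)
d(852) + s = 4*852² - 558691010723/257906 = 4*725904 - 558691010723/257906 = 2903616 - 558691010723/257906 = 190168977373/257906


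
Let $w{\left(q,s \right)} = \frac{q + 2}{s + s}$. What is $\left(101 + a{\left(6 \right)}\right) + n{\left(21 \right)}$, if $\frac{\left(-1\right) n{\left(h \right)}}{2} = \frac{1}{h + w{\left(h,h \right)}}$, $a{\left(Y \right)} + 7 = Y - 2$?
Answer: $\frac{88606}{905} \approx 97.907$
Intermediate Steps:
$a{\left(Y \right)} = -9 + Y$ ($a{\left(Y \right)} = -7 + \left(Y - 2\right) = -7 + \left(-2 + Y\right) = -9 + Y$)
$w{\left(q,s \right)} = \frac{2 + q}{2 s}$
$n{\left(h \right)} = - \frac{2}{h + \frac{2 + h}{2 h}}$
$\left(101 + a{\left(6 \right)}\right) + n{\left(21 \right)} = \left(101 + \left(-9 + 6\right)\right) - \frac{84}{2 + 21 + 2 \cdot 21^{2}} = \left(101 - 3\right) - \frac{84}{2 + 21 + 2 \cdot 441} = 98 - \frac{84}{2 + 21 + 882} = 98 - \frac{84}{905} = \frac{88606}{905}$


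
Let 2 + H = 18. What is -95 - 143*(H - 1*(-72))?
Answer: -12679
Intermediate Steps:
H = 16 (H = -2 + 18 = 16)
-95 - 143*(H - 1*(-72)) = -95 - 143*(16 - 1*(-72)) = -95 - 143*(16 + 72) = -95 - 143*88 = -95 - 12584 = -12679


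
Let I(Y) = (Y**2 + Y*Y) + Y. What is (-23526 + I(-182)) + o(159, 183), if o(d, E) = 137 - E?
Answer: 42494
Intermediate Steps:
I(Y) = Y + 2*Y**2 (I(Y) = (Y**2 + Y**2) + Y = 2*Y**2 + Y = Y + 2*Y**2)
(-23526 + I(-182)) + o(159, 183) = (-23526 - 182*(1 + 2*(-182))) + (137 - 1*183) = (-23526 - 182*(1 - 364)) + (137 - 183) = (-23526 - 182*(-363)) - 46 = (-23526 + 66066) - 46 = 42540 - 46 = 42494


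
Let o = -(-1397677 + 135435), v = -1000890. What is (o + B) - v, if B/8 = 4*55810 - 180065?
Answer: 2608532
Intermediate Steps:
B = 345400 (B = 8*(4*55810 - 180065) = 8*(223240 - 180065) = 8*43175 = 345400)
o = 1262242 (o = -1*(-1262242) = 1262242)
(o + B) - v = (1262242 + 345400) - 1*(-1000890) = 1607642 + 1000890 = 2608532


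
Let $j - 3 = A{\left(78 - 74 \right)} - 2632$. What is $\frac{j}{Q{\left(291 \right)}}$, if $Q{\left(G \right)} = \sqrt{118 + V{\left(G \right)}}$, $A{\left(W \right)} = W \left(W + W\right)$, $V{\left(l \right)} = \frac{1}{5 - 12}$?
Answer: $- \frac{2597 \sqrt{231}}{165} \approx -239.22$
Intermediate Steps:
$V{\left(l \right)} = - \frac{1}{7}$ ($V{\left(l \right)} = \frac{1}{-7} = - \frac{1}{7}$)
$A{\left(W \right)} = 2 W^{2}$ ($A{\left(W \right)} = W 2 W = 2 W^{2}$)
$Q{\left(G \right)} = \frac{5 \sqrt{231}}{7}$ ($Q{\left(G \right)} = \sqrt{118 - \frac{1}{7}} = \sqrt{\frac{825}{7}} = \frac{5 \sqrt{231}}{7}$)
$j = -2597$ ($j = 3 - \left(2632 - 2 \left(78 - 74\right)^{2}\right) = 3 - \left(2632 - 2 \cdot 4^{2}\right) = 3 + \left(2 \cdot 16 - 2632\right) = 3 + \left(32 - 2632\right) = 3 - 2600 = -2597$)
$\frac{j}{Q{\left(291 \right)}} = - \frac{2597}{\frac{5}{7} \sqrt{231}} = - 2597 \frac{\sqrt{231}}{165} = - \frac{2597 \sqrt{231}}{165}$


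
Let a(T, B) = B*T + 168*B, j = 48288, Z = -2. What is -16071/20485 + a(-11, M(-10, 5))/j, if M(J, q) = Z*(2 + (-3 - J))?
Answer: -138987843/164863280 ≈ -0.84305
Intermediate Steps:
M(J, q) = 2 + 2*J (M(J, q) = -2*(2 + (-3 - J)) = -2*(-1 - J) = 2 + 2*J)
a(T, B) = 168*B + B*T
-16071/20485 + a(-11, M(-10, 5))/j = -16071/20485 + ((2 + 2*(-10))*(168 - 11))/48288 = -16071*1/20485 + ((2 - 20)*157)*(1/48288) = -16071/20485 - 18*157*(1/48288) = -16071/20485 - 2826*1/48288 = -16071/20485 - 471/8048 = -138987843/164863280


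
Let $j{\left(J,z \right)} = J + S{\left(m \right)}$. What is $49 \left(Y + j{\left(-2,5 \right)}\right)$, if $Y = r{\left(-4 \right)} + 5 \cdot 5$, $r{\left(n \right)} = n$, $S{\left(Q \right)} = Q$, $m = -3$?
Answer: $784$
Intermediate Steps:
$j{\left(J,z \right)} = -3 + J$ ($j{\left(J,z \right)} = J - 3 = -3 + J$)
$Y = 21$ ($Y = -4 + 5 \cdot 5 = -4 + 25 = 21$)
$49 \left(Y + j{\left(-2,5 \right)}\right) = 49 \left(21 - 5\right) = 49 \cdot 16 = 784$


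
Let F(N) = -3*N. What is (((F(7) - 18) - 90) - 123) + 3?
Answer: -249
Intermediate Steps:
(((F(7) - 18) - 90) - 123) + 3 = (((-3*7 - 18) - 90) - 123) + 3 = (((-21 - 18) - 90) - 123) + 3 = ((-39 - 90) - 123) + 3 = (-129 - 123) + 3 = -252 + 3 = -249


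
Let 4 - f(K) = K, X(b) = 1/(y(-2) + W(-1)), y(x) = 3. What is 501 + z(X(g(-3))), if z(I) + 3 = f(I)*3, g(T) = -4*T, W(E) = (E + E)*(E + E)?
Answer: 3567/7 ≈ 509.57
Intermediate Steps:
W(E) = 4*E**2 (W(E) = (2*E)*(2*E) = 4*E**2)
X(b) = 1/7 (X(b) = 1/(3 + 4*(-1)**2) = 1/(3 + 4*1) = 1/(3 + 4) = 1/7)
f(K) = 4 - K
z(I) = 9 - 3*I (z(I) = -3 + (4 - I)*3 = -3 + (12 - 3*I) = 9 - 3*I)
501 + z(X(g(-3))) = 501 + (9 - 3*1/7) = 501 + (9 - 3/7) = 501 + 60/7 = 3567/7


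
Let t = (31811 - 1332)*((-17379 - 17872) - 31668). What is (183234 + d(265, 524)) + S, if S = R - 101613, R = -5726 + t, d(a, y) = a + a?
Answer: -2039547776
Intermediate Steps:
d(a, y) = 2*a
t = -2039624201 (t = 30479*(-35251 - 31668) = 30479*(-66919) = -2039624201)
R = -2039629927 (R = -5726 - 2039624201 = -2039629927)
S = -2039731540 (S = -2039629927 - 101613 = -2039731540)
(183234 + d(265, 524)) + S = (183234 + 2*265) - 2039731540 = (183234 + 530) - 2039731540 = 183764 - 2039731540 = -2039547776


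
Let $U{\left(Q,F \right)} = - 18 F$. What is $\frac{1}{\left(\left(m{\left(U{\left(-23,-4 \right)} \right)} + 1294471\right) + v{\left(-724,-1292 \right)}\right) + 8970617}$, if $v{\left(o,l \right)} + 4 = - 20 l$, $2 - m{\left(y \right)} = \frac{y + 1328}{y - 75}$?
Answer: $\frac{3}{30874178} \approx 9.7169 \cdot 10^{-8}$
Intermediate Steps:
$m{\left(y \right)} = 2 - \frac{1328 + y}{-75 + y}$ ($m{\left(y \right)} = 2 - \frac{y + 1328}{y - 75} = 2 - \frac{1328 + y}{-75 + y}$)
$v{\left(o,l \right)} = -4 - 20 l$
$\frac{1}{\left(\left(m{\left(U{\left(-23,-4 \right)} \right)} + 1294471\right) + v{\left(-724,-1292 \right)}\right) + 8970617} = \frac{1}{\left(\left(\frac{-1478 - -72}{-75 - -72} + 1294471\right) - -25836\right) + 8970617} = \frac{1}{\left(\left(\frac{-1478 + 72}{-75 + 72} + 1294471\right) + \left(-4 + 25840\right)\right) + 8970617} = \frac{1}{\left(\left(\frac{1}{-3} \left(-1406\right) + 1294471\right) + 25836\right) + 8970617} = \frac{1}{\left(\left(\left(- \frac{1}{3}\right) \left(-1406\right) + 1294471\right) + 25836\right) + 8970617} = \frac{1}{\left(\left(\frac{1406}{3} + 1294471\right) + 25836\right) + 8970617} = \frac{1}{\left(\frac{3884819}{3} + 25836\right) + 8970617} = \frac{1}{\frac{3962327}{3} + 8970617} = \frac{1}{\frac{30874178}{3}} = \frac{3}{30874178}$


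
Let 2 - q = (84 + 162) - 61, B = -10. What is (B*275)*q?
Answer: 503250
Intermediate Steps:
q = -183 (q = 2 - ((84 + 162) - 61) = 2 - (246 - 61) = 2 - 1*185 = 2 - 185 = -183)
(B*275)*q = -10*275*(-183) = -2750*(-183) = 503250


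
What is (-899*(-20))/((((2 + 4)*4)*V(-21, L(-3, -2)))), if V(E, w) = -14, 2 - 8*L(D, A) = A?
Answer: -4495/84 ≈ -53.512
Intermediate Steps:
L(D, A) = ¼ - A/8
(-899*(-20))/((((2 + 4)*4)*V(-21, L(-3, -2)))) = (-899*(-20))/((((2 + 4)*4)*(-14))) = 17980/(((6*4)*(-14))) = 17980/((24*(-14))) = 17980/(-336) = 17980*(-1/336) = -4495/84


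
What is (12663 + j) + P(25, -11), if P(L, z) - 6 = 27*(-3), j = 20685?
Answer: 33273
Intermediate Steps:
P(L, z) = -75 (P(L, z) = 6 + 27*(-3) = 6 - 81 = -75)
(12663 + j) + P(25, -11) = (12663 + 20685) - 75 = 33348 - 75 = 33273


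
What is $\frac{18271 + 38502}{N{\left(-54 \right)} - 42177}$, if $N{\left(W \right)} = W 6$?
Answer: $- \frac{56773}{42501} \approx -1.3358$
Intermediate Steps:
$N{\left(W \right)} = 6 W$
$\frac{18271 + 38502}{N{\left(-54 \right)} - 42177} = \frac{18271 + 38502}{6 \left(-54\right) - 42177} = \frac{56773}{-324 - 42177} = \frac{56773}{-42501} = 56773 \left(- \frac{1}{42501}\right) = - \frac{56773}{42501}$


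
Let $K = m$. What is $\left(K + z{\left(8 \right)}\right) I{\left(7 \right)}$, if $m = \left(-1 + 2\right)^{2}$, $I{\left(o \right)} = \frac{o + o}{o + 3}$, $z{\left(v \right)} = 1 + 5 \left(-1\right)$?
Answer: $- \frac{21}{5} \approx -4.2$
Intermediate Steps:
$z{\left(v \right)} = -4$ ($z{\left(v \right)} = 1 - 5 = -4$)
$I{\left(o \right)} = \frac{2 o}{3 + o}$
$m = 1$ ($m = 1^{2} = 1$)
$K = 1$
$\left(K + z{\left(8 \right)}\right) I{\left(7 \right)} = \left(1 - 4\right) 2 \cdot 7 \frac{1}{3 + 7} = - 3 \cdot 2 \cdot 7 \cdot \frac{1}{10} = \left(-3\right) \frac{7}{5} = - \frac{21}{5}$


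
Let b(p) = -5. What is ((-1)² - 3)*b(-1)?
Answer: 10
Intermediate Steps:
((-1)² - 3)*b(-1) = ((-1)² - 3)*(-5) = (1 - 3)*(-5) = -2*(-5) = 10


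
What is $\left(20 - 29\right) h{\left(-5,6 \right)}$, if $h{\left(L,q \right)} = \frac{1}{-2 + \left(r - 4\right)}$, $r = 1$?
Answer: $\frac{9}{5} \approx 1.8$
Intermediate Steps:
$h{\left(L,q \right)} = - \frac{1}{5}$ ($h{\left(L,q \right)} = \frac{1}{-2 + \left(1 - 4\right)} = \frac{1}{-2 - 3} = \frac{1}{-5} = - \frac{1}{5}$)
$\left(20 - 29\right) h{\left(-5,6 \right)} = \left(20 - 29\right) \left(- \frac{1}{5}\right) = \left(-9\right) \left(- \frac{1}{5}\right) = \frac{9}{5}$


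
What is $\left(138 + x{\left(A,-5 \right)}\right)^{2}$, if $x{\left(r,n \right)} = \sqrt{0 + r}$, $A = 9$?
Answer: $19881$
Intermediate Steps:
$x{\left(r,n \right)} = \sqrt{r}$
$\left(138 + x{\left(A,-5 \right)}\right)^{2} = \left(138 + \sqrt{9}\right)^{2} = \left(138 + 3\right)^{2} = 141^{2} = 19881$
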